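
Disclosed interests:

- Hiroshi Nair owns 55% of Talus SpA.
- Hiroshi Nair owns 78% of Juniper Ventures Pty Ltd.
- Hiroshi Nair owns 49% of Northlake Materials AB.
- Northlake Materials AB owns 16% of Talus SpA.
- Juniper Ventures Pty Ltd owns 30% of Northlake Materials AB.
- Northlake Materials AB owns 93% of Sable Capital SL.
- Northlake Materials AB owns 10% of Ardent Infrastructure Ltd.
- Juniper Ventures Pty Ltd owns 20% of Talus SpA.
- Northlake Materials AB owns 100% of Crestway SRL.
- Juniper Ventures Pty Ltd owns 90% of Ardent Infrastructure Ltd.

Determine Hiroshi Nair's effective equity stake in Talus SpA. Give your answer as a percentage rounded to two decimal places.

Hiroshi reaches Talus along 4 paths.
Via Juniper → Northlake: 78% × 30% × 16% = 3.744%.
Via Northlake: 49% × 16% = 7.84%.
Direct stake: 55% = 55%.
Via Juniper: 78% × 20% = 15.6%.
Total: 3.744% + 7.84% + 55% + 15.6% = 82.184%.
Rounded: 82.18%.

82.18%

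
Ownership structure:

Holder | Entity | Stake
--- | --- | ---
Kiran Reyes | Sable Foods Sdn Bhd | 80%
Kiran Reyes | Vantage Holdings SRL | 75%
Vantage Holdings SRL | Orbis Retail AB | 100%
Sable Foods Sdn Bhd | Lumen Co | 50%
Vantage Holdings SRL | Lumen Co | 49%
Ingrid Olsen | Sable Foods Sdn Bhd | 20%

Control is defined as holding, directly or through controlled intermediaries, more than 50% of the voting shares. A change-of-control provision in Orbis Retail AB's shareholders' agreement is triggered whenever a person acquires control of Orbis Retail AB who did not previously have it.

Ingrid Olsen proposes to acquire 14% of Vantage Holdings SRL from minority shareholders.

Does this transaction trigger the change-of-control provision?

No

The purchase changes only Ingrid's holdings, so Ingrid is the only person who could newly come to control Orbis.
Ingrid's largest direct stake is 20% in Sable, which does not meet the threshold, so Ingrid controls no company.
Neither Ingrid nor any entity Ingrid controls holds any voting interest in Orbis.
So before the transaction, Ingrid does not control Orbis.
After the purchase, Ingrid holds 14% of Vantage directly.
Ingrid's side now holds 14% of Vantage, not > 50%, so Ingrid still does not control Vantage.
After the transaction, neither Ingrid nor any entity Ingrid controls holds a voting interest in Orbis, so Ingrid still does not control it.
No new person acquires control, so the clause is not triggered.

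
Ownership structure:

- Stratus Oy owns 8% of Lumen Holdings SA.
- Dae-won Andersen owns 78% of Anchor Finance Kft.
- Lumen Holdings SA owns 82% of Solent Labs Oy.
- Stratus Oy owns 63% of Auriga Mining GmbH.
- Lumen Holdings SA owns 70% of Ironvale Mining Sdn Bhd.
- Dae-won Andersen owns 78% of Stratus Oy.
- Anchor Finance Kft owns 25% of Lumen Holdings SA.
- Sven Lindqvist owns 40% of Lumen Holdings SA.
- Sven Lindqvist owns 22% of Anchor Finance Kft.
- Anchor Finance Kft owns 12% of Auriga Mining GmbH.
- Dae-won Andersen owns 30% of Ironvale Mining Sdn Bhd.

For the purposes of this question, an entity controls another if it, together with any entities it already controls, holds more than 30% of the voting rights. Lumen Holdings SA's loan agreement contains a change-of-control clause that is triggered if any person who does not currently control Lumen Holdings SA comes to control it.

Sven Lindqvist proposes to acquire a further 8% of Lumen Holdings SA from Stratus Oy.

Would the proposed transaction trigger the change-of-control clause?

No

The purchase adds only to Sven's holdings (Stratus's stake shrinks), so Sven is the only person who could newly come to control Lumen.
Sven holds 40% of Lumen, so Sven controls Lumen.
So Sven already controls Lumen before the transaction.
After the purchase, Sven's direct stake in Lumen rises to 40% + 8% = 48%, and Stratus's stake falls to 0%.
Sven controlled Lumen already, so this is not a new person acquiring control; every other person's position is unchanged or reduced.
No new person acquires control, so the clause is not triggered.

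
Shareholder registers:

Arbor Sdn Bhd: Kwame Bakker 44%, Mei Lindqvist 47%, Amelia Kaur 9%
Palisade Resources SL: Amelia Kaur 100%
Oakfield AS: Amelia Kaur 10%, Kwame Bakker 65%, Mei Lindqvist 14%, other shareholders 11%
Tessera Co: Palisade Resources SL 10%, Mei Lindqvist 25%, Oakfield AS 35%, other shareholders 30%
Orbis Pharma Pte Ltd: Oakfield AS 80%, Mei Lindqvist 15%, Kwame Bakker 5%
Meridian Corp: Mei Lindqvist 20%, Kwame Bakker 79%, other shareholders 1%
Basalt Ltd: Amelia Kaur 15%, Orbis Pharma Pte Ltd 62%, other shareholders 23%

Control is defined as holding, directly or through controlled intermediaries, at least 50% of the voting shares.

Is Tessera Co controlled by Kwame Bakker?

No

Kwame holds 65% of Oakfield, so Kwame controls Oakfield.
Oakfield and Kwame together hold 80% + 5% = 85% of Orbis, so Kwame controls Orbis.
Kwame holds 79% of Meridian, so Kwame controls Meridian.
Orbis holds 62% of Basalt, so Kwame controls Basalt.
In Tessera, Kwame's side holds only 35%, not ≥ 50%.
So Kwame does not control Tessera.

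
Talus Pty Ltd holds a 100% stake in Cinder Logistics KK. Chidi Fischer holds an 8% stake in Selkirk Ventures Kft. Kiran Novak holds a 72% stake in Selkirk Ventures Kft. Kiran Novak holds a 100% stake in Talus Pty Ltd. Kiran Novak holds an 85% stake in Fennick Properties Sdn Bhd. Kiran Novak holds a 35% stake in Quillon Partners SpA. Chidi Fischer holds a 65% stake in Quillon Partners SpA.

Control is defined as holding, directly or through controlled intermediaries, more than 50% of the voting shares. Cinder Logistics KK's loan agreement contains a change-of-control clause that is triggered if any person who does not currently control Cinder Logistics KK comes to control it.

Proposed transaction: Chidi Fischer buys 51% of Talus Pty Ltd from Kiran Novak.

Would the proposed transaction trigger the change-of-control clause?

Yes

The purchase adds only to Chidi's holdings (Kiran's stake shrinks), so Chidi is the only person who could newly come to control Cinder.
Chidi holds 65% of Quillon, so Chidi controls Quillon.
Neither Chidi nor any entity Chidi controls holds any voting interest in Cinder.
So before the transaction, Chidi does not control Cinder.
After the purchase, Chidi holds 51% of Talus directly, and Kiran's stake falls to 49%.
Chidi holds 51% of Talus, so Chidi controls Talus.
Talus holds 100% of Cinder, so Chidi controls Cinder.
Chidi did not control Cinder before and does after, so the clause is triggered.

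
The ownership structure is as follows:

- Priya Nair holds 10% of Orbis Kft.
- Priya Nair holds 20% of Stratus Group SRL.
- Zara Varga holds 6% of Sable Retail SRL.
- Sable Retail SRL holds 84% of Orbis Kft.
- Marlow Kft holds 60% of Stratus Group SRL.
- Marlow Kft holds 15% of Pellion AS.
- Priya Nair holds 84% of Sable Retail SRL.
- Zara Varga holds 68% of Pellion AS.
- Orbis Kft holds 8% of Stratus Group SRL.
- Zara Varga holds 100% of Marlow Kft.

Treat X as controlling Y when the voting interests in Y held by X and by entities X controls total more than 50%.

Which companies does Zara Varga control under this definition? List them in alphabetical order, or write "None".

Zara holds 100% of Marlow, so Zara controls Marlow.
Marlow and Zara together hold 15% + 68% = 83% of Pellion, so Zara controls Pellion.
Marlow holds 60% of Stratus, so Zara controls Stratus.
No other company's threshold is met.

Marlow Kft, Pellion AS, Stratus Group SRL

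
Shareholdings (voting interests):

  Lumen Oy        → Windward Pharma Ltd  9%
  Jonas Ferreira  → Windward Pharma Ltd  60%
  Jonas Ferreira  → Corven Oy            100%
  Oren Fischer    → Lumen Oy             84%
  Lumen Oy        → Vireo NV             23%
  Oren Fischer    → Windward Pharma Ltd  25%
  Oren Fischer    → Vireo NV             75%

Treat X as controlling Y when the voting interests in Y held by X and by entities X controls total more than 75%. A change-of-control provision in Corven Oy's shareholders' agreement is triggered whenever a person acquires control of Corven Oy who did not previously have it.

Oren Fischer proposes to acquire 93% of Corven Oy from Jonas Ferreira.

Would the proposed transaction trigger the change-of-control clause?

Yes

The purchase adds only to Oren's holdings (Jonas's stake shrinks), so Oren is the only person who could newly come to control Corven.
Oren holds 84% of Lumen, so Oren controls Lumen.
Oren and Lumen together hold 75% + 23% = 98% of Vireo, so Oren controls Vireo.
Neither Oren nor any entity Oren controls holds any voting interest in Corven.
So before the transaction, Oren does not control Corven.
After the purchase, Oren holds 93% of Corven directly, and Jonas's stake falls to 7%.
Oren holds 93% of Corven, so Oren controls Corven.
Oren did not control Corven before and does after, so the clause is triggered.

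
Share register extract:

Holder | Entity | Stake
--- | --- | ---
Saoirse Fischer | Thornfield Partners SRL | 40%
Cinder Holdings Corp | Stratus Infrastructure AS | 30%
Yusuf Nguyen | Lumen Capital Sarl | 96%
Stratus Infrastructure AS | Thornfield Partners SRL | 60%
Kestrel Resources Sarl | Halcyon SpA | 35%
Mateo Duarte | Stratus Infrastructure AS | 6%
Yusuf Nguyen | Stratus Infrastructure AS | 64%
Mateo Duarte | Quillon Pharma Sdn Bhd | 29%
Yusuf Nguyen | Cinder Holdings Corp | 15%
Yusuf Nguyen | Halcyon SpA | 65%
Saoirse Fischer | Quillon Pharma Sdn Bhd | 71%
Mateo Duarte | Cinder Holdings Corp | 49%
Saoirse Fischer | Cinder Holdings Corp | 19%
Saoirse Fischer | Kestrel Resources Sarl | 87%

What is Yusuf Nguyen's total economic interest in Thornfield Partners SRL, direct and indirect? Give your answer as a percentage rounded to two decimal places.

41.10%

Yusuf reaches Thornfield along 2 paths.
Via Stratus: 64% × 60% = 38.4%.
Via Cinder → Stratus: 15% × 30% × 60% = 2.7%.
Total: 38.4% + 2.7% = 41.1%.
Rounded: 41.10%.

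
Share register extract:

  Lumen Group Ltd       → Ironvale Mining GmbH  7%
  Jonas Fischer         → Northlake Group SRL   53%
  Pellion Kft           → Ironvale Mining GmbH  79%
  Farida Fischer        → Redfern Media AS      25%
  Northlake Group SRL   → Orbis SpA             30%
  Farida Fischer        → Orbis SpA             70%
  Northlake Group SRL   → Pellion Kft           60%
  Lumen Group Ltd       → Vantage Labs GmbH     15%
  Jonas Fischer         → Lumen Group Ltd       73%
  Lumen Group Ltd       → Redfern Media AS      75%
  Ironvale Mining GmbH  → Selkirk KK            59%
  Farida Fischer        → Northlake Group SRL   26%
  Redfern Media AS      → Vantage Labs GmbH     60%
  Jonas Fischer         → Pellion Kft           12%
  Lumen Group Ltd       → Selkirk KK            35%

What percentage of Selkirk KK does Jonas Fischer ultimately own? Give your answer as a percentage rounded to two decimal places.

Jonas reaches Selkirk along 4 paths.
Via Lumen: 73% × 35% = 25.55%.
Via Pellion → Ironvale: 12% × 79% × 59% = 5.5932%.
Via Northlake → Pellion → Ironvale: 53% × 60% × 79% × 59% = 14.82198%.
Via Lumen → Ironvale: 73% × 7% × 59% = 3.0149%.
Total: 25.55% + 5.5932% + 14.82198% + 3.0149% = 48.98008%.
Rounded: 48.98%.

48.98%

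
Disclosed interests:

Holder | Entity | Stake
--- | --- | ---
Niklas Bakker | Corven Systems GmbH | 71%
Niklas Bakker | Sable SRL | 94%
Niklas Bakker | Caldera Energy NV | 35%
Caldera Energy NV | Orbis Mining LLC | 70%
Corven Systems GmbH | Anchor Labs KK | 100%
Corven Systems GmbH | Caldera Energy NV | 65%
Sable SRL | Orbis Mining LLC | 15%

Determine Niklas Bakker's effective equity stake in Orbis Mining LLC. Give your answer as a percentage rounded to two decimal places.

70.91%

Niklas reaches Orbis along 3 paths.
Via Corven → Caldera: 71% × 65% × 70% = 32.305%.
Via Caldera: 35% × 70% = 24.5%.
Via Sable: 94% × 15% = 14.1%.
Total: 32.305% + 24.5% + 14.1% = 70.905%.
Rounded: 70.91%.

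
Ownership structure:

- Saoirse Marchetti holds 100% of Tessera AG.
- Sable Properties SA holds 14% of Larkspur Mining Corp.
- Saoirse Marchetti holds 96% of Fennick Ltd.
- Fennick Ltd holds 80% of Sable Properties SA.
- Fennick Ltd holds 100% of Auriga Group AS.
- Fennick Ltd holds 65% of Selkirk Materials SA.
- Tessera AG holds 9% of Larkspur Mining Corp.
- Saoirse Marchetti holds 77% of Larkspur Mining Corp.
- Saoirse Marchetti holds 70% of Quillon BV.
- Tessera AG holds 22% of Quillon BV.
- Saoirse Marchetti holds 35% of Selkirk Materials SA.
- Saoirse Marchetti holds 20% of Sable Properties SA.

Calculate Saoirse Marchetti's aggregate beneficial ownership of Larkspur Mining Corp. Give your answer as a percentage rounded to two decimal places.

Saoirse reaches Larkspur along 4 paths.
Via Sable: 20% × 14% = 2.8%.
Via Fennick → Sable: 96% × 80% × 14% = 10.752%.
Direct stake: 77% = 77%.
Via Tessera: 100% × 9% = 9%.
Total: 2.8% + 10.752% + 77% + 9% = 99.552%.
Rounded: 99.55%.

99.55%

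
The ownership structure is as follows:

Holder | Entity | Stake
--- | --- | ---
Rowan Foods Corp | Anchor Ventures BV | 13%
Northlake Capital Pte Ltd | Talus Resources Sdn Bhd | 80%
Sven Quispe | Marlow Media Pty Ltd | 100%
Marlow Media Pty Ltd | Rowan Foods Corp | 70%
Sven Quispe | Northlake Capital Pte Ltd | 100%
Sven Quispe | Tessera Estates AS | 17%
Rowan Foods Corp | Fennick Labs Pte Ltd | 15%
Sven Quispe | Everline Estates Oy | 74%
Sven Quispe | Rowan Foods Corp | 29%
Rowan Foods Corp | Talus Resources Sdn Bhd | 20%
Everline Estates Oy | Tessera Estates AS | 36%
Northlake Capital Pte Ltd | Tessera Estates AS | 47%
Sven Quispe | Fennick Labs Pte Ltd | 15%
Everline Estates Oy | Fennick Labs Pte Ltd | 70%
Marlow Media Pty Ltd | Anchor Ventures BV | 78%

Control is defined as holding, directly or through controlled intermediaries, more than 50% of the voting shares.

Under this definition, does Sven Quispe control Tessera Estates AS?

Yes

Sven holds 100% of Northlake, so Sven controls Northlake.
Sven holds 74% of Everline, so Sven controls Everline.
Sven and Everline and Northlake together hold 17% + 36% + 47% = 100% of Tessera, so Sven controls Tessera.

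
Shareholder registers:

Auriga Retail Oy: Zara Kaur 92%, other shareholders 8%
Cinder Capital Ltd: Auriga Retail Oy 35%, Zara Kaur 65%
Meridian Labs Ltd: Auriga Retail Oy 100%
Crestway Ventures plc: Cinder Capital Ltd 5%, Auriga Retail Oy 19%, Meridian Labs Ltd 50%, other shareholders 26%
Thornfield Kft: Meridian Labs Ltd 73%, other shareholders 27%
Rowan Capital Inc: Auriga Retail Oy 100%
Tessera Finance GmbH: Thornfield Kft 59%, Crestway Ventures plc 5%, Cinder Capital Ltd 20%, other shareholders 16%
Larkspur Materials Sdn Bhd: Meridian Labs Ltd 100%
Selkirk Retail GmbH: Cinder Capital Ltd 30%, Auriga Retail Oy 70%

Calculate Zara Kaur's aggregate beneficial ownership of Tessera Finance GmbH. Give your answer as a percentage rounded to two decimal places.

62.48%

Zara reaches Tessera along 7 paths.
Via Auriga → Meridian → Thornfield: 92% × 100% × 73% × 59% = 39.6244%.
Via Auriga → Cinder → Crestway: 92% × 35% × 5% × 5% = 0.0805%.
Via Cinder → Crestway: 65% × 5% × 5% = 0.1625%.
Via Auriga → Crestway: 92% × 19% × 5% = 0.874%.
Via Auriga → Meridian → Crestway: 92% × 100% × 50% × 5% = 2.3%.
Via Auriga → Cinder: 92% × 35% × 20% = 6.44%.
Via Cinder: 65% × 20% = 13%.
Total: 39.6244% + 0.0805% + 0.1625% + 0.874% + 2.3% + 6.44% + 13% = 62.4814%.
Rounded: 62.48%.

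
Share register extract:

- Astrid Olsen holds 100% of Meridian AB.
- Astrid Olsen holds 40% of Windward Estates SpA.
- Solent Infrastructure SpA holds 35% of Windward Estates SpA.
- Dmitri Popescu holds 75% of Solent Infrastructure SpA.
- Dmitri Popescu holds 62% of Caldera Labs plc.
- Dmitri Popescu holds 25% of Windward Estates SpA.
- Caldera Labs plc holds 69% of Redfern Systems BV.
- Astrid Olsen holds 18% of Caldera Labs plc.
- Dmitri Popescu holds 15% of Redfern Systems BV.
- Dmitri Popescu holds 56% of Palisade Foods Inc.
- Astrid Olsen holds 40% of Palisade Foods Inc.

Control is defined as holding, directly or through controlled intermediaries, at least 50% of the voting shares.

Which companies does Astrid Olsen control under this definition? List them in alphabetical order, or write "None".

Astrid holds 100% of Meridian, so Astrid controls Meridian.
No other company's threshold is met.

Meridian AB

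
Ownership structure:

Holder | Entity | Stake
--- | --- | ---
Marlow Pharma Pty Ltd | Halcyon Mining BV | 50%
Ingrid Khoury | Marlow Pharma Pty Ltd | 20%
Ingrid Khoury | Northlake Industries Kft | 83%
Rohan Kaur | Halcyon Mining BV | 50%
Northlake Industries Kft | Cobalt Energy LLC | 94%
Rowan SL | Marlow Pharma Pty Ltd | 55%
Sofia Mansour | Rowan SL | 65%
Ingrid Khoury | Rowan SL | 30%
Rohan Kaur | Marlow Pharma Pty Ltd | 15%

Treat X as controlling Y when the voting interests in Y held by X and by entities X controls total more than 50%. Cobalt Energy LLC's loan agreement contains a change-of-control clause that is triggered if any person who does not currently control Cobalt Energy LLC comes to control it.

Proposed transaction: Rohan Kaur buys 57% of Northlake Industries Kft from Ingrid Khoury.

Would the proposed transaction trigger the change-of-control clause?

The purchase adds only to Rohan's holdings (Ingrid's stake shrinks), so Rohan is the only person who could newly come to control Cobalt.
Rohan's largest direct stake is 50% in Halcyon, which does not meet the threshold, so Rohan controls no company.
Neither Rohan nor any entity Rohan controls holds any voting interest in Cobalt.
So before the transaction, Rohan does not control Cobalt.
After the purchase, Rohan holds 57% of Northlake directly, and Ingrid's stake falls to 26%.
Rohan holds 57% of Northlake, so Rohan controls Northlake.
Northlake holds 94% of Cobalt, so Rohan controls Cobalt.
Rohan did not control Cobalt before and does after, so the clause is triggered.

Yes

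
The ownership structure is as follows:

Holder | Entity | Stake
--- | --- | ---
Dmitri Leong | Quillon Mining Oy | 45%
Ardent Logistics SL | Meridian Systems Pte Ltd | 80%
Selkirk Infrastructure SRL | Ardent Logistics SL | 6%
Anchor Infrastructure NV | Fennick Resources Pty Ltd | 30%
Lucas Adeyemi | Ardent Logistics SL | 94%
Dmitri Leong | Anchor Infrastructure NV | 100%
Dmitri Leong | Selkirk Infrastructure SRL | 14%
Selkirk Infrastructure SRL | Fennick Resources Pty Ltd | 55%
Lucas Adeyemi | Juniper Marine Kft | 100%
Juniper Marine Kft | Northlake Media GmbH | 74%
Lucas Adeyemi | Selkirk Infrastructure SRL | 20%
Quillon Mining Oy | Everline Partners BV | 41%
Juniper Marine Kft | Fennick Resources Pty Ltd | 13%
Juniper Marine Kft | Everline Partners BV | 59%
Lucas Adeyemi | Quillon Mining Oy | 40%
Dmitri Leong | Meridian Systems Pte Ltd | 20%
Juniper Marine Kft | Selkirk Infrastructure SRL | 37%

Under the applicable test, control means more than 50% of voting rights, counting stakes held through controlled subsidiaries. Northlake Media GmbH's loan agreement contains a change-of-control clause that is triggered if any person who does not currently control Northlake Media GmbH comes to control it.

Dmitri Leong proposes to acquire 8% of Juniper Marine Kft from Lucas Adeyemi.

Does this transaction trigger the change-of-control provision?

No

The purchase adds only to Dmitri's holdings (Lucas's stake shrinks), so Dmitri is the only person who could newly come to control Northlake.
Dmitri holds 100% of Anchor, so Dmitri controls Anchor.
Neither Dmitri nor any entity Dmitri controls holds any voting interest in Northlake.
So before the transaction, Dmitri does not control Northlake.
After the purchase, Dmitri holds 8% of Juniper directly, and Lucas's stake falls to 92%.
Dmitri's side now holds 8% of Juniper, not > 50%, so Dmitri still does not control Juniper.
After the transaction, neither Dmitri nor any entity Dmitri controls holds a voting interest in Northlake, so Dmitri still does not control it.
No new person acquires control, so the clause is not triggered.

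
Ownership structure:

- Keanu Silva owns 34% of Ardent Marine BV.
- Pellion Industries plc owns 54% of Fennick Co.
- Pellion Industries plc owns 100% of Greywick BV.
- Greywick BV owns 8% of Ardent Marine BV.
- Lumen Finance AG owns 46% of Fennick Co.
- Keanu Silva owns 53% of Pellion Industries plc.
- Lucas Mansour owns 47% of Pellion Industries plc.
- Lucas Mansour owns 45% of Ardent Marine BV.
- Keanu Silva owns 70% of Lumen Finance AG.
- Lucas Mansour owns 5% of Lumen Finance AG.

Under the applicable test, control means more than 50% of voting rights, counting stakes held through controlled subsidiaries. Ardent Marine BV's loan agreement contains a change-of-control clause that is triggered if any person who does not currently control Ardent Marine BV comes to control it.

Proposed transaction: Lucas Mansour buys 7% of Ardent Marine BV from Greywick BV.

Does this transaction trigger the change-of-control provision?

Yes

The purchase adds only to Lucas's holdings (Greywick's stake shrinks), so Lucas is the only person who could newly come to control Ardent.
Lucas's largest direct stake is 47% in Pellion, which does not meet the threshold, so Lucas controls no company.
In Ardent, Lucas's side holds only 45%, not > 50%.
So before the transaction, Lucas does not control Ardent.
After the purchase, Lucas's direct stake in Ardent rises to 45% + 7% = 52%, and Greywick's stake falls to 1%.
Lucas holds 52% of Ardent, so Lucas controls Ardent.
Lucas did not control Ardent before and does after, so the clause is triggered.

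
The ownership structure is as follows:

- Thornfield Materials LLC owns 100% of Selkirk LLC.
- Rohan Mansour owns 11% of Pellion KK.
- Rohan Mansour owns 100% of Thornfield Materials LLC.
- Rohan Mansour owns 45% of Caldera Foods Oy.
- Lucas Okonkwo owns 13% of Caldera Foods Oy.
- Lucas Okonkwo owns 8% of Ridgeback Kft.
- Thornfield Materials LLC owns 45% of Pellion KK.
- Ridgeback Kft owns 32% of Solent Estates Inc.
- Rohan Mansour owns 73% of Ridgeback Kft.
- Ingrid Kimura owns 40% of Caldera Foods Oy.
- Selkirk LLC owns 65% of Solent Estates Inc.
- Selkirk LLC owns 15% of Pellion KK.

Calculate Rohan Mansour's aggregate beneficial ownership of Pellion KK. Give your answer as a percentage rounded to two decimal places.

Rohan reaches Pellion along 3 paths.
Via Thornfield → Selkirk: 100% × 100% × 15% = 15%.
Direct stake: 11% = 11%.
Via Thornfield: 100% × 45% = 45%.
Total: 15% + 11% + 45% = 71%.
Rounded: 71.00%.

71.00%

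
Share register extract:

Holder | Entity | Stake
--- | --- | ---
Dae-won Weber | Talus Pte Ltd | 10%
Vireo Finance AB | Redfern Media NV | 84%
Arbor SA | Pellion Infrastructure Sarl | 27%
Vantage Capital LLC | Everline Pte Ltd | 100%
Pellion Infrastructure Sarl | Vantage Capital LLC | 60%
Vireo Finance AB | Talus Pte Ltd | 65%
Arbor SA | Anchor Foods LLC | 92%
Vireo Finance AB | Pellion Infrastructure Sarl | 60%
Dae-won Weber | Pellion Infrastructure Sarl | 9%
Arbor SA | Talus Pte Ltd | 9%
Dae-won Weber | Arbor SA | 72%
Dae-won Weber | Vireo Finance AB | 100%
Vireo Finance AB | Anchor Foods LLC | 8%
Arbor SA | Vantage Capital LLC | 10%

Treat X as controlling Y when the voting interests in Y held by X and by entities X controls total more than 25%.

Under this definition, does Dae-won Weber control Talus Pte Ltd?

Yes

Dae-won holds 100% of Vireo, so Dae-won controls Vireo.
Dae-won holds 72% of Arbor, so Dae-won controls Arbor.
Dae-won and Arbor and Vireo together hold 10% + 9% + 65% = 84% of Talus, so Dae-won controls Talus.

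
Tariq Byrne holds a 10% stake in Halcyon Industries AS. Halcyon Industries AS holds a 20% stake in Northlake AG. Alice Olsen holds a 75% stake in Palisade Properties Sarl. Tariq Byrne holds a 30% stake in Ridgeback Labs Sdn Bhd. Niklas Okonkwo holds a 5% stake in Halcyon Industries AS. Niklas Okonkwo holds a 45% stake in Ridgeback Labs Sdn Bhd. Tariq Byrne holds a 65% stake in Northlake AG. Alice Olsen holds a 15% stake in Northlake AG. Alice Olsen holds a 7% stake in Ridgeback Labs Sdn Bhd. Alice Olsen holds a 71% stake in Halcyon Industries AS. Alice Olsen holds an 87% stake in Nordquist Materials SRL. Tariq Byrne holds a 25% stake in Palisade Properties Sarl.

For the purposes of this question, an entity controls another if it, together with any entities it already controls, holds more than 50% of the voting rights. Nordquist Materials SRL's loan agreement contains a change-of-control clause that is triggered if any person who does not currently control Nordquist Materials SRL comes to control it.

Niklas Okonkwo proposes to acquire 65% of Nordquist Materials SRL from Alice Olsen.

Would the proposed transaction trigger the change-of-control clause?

The purchase adds only to Niklas's holdings (Alice's stake shrinks), so Niklas is the only person who could newly come to control Nordquist.
Niklas's largest direct stake is 45% in Ridgeback, which does not meet the threshold, so Niklas controls no company.
Neither Niklas nor any entity Niklas controls holds any voting interest in Nordquist.
So before the transaction, Niklas does not control Nordquist.
After the purchase, Niklas holds 65% of Nordquist directly, and Alice's stake falls to 22%.
Niklas holds 65% of Nordquist, so Niklas controls Nordquist.
Niklas did not control Nordquist before and does after, so the clause is triggered.

Yes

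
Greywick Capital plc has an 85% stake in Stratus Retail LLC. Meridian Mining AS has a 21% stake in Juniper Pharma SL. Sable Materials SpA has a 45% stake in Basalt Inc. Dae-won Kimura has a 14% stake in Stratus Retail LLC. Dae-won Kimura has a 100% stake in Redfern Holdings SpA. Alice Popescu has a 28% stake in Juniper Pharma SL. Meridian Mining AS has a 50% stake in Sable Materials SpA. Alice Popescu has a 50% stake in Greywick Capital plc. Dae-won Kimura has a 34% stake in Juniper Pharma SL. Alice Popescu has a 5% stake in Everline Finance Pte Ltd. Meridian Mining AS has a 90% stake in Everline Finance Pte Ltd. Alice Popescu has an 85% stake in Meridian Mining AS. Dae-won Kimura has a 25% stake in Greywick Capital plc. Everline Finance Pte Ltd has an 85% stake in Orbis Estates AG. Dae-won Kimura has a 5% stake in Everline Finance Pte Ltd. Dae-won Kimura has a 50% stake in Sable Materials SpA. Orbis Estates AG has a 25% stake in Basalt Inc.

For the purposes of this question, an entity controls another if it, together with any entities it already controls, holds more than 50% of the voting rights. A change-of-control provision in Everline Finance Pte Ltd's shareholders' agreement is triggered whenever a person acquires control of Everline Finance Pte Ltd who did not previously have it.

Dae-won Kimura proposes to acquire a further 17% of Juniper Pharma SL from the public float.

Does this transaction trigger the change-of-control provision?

The purchase changes only Dae-won's holdings, so Dae-won is the only person who could newly come to control Everline.
Dae-won holds 100% of Redfern, so Dae-won controls Redfern.
In Everline, Dae-won's side holds only 5%, not > 50%.
So before the transaction, Dae-won does not control Everline.
After the purchase, Dae-won's direct stake in Juniper rises to 34% + 17% = 51%.
Dae-won holds 51% of Juniper, so Dae-won controls Juniper.
After the transaction, Dae-won's side holds 5% of Everline, not > 50%, so Dae-won still does not control Everline.
No new person acquires control, so the clause is not triggered.

No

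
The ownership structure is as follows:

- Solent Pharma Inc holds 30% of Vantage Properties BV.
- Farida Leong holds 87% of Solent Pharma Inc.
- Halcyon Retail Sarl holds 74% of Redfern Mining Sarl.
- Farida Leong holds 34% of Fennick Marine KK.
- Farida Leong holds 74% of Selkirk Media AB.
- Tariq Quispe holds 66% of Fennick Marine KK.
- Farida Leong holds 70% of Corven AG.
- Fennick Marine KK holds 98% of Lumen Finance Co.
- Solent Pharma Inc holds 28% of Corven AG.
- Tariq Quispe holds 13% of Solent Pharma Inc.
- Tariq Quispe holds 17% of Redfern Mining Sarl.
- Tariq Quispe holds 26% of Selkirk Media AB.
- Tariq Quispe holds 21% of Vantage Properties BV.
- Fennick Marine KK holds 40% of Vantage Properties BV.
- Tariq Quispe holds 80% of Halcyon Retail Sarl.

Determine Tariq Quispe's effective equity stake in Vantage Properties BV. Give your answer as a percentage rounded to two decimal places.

Tariq reaches Vantage along 3 paths.
Direct stake: 21% = 21%.
Via Solent: 13% × 30% = 3.9%.
Via Fennick: 66% × 40% = 26.4%.
Total: 21% + 3.9% + 26.4% = 51.3%.
Rounded: 51.30%.

51.30%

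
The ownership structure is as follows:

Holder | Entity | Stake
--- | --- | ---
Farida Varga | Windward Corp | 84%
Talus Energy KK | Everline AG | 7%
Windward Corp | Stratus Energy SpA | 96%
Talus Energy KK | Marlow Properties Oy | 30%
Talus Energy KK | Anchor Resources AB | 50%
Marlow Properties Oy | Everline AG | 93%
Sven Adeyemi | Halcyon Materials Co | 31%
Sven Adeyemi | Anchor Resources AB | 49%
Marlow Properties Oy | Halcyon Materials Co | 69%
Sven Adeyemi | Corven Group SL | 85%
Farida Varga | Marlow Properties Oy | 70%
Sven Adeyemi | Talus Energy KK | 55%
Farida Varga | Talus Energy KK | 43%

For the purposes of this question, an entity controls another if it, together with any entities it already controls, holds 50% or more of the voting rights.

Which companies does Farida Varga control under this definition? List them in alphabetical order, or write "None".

Everline AG, Halcyon Materials Co, Marlow Properties Oy, Stratus Energy SpA, Windward Corp

Farida holds 70% of Marlow, so Farida controls Marlow.
Marlow holds 69% of Halcyon, so Farida controls Halcyon.
Farida holds 84% of Windward, so Farida controls Windward.
Marlow holds 93% of Everline, so Farida controls Everline.
Windward holds 96% of Stratus, so Farida controls Stratus.
No other company's threshold is met.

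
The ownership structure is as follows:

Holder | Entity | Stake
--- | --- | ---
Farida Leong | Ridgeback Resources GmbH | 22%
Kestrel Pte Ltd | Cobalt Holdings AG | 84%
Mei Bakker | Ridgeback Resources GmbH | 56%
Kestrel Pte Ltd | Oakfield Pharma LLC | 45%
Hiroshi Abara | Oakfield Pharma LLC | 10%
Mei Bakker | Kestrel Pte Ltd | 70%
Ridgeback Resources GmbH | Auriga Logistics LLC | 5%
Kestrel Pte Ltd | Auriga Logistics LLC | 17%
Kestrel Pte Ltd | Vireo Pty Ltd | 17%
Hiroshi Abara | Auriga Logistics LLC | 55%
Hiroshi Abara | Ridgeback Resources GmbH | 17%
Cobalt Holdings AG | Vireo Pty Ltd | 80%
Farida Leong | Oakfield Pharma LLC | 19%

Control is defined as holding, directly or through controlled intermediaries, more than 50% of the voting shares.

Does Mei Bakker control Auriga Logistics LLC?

No

Mei holds 56% of Ridgeback, so Mei controls Ridgeback.
Mei holds 70% of Kestrel, so Mei controls Kestrel.
Kestrel holds 84% of Cobalt, so Mei controls Cobalt.
Cobalt and Kestrel together hold 80% + 17% = 97% of Vireo, so Mei controls Vireo.
In Auriga, Mei's side holds only 17% + 5% = 22%, not > 50%.
So Mei does not control Auriga.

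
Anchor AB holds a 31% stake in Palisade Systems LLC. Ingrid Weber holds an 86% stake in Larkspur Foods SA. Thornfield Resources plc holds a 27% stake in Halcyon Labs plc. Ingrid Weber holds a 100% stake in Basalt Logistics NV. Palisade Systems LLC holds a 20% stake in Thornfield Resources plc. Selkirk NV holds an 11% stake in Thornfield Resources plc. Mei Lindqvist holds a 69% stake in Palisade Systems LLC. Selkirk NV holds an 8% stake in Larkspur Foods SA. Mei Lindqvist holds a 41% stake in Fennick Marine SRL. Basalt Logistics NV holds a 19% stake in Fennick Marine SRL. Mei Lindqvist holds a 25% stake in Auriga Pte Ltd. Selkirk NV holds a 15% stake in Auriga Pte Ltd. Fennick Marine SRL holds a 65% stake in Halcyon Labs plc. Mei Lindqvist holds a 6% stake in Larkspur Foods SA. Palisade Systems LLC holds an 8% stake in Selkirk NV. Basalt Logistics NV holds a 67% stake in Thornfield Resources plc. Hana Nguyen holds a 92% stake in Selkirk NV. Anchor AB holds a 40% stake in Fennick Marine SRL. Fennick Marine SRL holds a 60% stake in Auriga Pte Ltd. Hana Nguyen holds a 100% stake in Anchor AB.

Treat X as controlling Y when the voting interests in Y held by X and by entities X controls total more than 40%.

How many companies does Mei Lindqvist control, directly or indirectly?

Mei holds 41% of Fennick, so Mei controls Fennick.
Mei holds 69% of Palisade, so Mei controls Palisade.
Fennick holds 65% of Halcyon, so Mei controls Halcyon.
Fennick and Mei together hold 60% + 25% = 85% of Auriga, so Mei controls Auriga.
No other company's threshold is met.
Mei controls 4 companies.

4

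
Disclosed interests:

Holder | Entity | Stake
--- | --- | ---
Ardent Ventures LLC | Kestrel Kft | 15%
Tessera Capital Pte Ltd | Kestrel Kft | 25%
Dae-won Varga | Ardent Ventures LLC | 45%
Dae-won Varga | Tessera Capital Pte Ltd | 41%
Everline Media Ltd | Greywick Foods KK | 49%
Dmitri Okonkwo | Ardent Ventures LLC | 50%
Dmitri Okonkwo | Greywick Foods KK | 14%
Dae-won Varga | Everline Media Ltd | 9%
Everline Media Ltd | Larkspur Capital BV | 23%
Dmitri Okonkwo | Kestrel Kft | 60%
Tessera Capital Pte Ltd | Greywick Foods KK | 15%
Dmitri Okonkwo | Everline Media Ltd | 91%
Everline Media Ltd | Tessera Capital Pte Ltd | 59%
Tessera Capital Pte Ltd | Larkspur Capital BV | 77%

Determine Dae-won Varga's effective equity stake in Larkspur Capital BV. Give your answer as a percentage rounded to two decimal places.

37.73%

Dae-won reaches Larkspur along 3 paths.
Via Everline: 9% × 23% = 2.07%.
Via Everline → Tessera: 9% × 59% × 77% = 4.0887%.
Via Tessera: 41% × 77% = 31.57%.
Total: 2.07% + 4.0887% + 31.57% = 37.7287%.
Rounded: 37.73%.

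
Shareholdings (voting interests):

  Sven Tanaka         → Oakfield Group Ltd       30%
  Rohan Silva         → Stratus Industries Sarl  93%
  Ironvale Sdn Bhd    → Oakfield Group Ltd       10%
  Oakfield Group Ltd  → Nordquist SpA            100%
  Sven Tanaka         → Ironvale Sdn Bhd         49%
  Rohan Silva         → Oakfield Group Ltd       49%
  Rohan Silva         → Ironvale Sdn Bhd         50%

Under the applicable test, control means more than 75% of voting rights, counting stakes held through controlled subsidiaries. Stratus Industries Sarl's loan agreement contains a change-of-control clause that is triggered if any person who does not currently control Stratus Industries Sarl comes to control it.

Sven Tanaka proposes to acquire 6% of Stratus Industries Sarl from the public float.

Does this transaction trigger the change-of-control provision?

The purchase changes only Sven's holdings, so Sven is the only person who could newly come to control Stratus.
Sven's largest direct stake is 49% in Ironvale, which does not meet the threshold, so Sven controls no company.
Neither Sven nor any entity Sven controls holds any voting interest in Stratus.
So before the transaction, Sven does not control Stratus.
After the purchase, Sven holds 6% of Stratus directly.
After the transaction, Sven's side holds 6% of Stratus, not > 75%, so Sven still does not control Stratus.
No new person acquires control, so the clause is not triggered.

No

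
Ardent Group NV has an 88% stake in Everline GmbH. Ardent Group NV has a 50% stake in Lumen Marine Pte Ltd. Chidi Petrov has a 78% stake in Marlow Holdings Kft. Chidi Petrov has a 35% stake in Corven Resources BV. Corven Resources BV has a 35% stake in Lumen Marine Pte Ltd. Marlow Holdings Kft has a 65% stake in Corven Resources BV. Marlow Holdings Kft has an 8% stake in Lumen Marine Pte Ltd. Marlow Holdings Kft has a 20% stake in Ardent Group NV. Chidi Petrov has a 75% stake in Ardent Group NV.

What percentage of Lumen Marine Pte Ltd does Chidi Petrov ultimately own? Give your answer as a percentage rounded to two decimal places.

81.54%

Chidi reaches Lumen along 5 paths.
Via Marlow → Corven: 78% × 65% × 35% = 17.745%.
Via Corven: 35% × 35% = 12.25%.
Via Ardent: 75% × 50% = 37.5%.
Via Marlow → Ardent: 78% × 20% × 50% = 7.8%.
Via Marlow: 78% × 8% = 6.24%.
Total: 17.745% + 12.25% + 37.5% + 7.8% + 6.24% = 81.535%.
Rounded: 81.54%.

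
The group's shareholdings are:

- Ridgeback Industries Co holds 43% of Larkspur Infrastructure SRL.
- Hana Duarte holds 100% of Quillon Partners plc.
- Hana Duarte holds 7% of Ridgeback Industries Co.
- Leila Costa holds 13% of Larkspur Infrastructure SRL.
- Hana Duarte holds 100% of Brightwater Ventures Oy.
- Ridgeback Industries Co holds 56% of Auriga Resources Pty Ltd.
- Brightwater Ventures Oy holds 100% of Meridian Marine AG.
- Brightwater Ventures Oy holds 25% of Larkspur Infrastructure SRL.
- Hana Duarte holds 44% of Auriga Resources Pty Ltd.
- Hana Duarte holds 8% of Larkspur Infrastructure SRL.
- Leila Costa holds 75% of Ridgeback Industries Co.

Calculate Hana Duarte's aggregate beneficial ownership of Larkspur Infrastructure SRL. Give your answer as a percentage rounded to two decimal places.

36.01%

Hana reaches Larkspur along 3 paths.
Via Brightwater: 100% × 25% = 25%.
Via Ridgeback: 7% × 43% = 3.01%.
Direct stake: 8% = 8%.
Total: 25% + 3.01% + 8% = 36.01%.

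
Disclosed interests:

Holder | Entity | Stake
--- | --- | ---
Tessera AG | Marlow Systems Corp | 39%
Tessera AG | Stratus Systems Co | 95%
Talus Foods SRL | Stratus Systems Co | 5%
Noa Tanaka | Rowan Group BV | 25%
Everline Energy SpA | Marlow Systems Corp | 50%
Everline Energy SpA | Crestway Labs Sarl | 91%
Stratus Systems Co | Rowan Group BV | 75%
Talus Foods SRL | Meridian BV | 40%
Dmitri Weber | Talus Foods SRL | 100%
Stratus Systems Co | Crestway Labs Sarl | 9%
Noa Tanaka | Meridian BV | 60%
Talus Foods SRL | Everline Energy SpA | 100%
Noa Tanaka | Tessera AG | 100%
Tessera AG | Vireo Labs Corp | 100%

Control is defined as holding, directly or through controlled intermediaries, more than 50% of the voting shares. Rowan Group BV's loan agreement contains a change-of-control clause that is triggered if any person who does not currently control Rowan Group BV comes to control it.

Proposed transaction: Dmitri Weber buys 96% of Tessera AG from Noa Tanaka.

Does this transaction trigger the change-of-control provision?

Yes

The purchase adds only to Dmitri's holdings (Noa's stake shrinks), so Dmitri is the only person who could newly come to control Rowan.
Dmitri holds 100% of Talus, so Dmitri controls Talus.
Talus holds 100% of Everline, so Dmitri controls Everline.
Everline holds 91% of Crestway, so Dmitri controls Crestway.
Neither Dmitri nor any entity Dmitri controls holds any voting interest in Rowan.
So before the transaction, Dmitri does not control Rowan.
After the purchase, Dmitri holds 96% of Tessera directly, and Noa's stake falls to 4%.
Dmitri holds 96% of Tessera, so Dmitri controls Tessera.
Talus and Tessera together hold 5% + 95% = 100% of Stratus, so Dmitri controls Stratus.
Stratus holds 75% of Rowan, so Dmitri controls Rowan.
Dmitri did not control Rowan before and does after, so the clause is triggered.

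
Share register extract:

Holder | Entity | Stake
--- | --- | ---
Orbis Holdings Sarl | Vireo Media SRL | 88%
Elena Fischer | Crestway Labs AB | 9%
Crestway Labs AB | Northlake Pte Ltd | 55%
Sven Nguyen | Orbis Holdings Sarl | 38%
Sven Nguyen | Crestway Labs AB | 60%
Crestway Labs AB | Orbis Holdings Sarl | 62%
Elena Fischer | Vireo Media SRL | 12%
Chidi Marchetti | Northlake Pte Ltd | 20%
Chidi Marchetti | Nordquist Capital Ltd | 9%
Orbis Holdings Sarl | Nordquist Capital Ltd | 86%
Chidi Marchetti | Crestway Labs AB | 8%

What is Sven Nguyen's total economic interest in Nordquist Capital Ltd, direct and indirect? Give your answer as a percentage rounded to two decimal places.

64.67%

Sven reaches Nordquist along 2 paths.
Via Orbis: 38% × 86% = 32.68%.
Via Crestway → Orbis: 60% × 62% × 86% = 31.992%.
Total: 32.68% + 31.992% = 64.672%.
Rounded: 64.67%.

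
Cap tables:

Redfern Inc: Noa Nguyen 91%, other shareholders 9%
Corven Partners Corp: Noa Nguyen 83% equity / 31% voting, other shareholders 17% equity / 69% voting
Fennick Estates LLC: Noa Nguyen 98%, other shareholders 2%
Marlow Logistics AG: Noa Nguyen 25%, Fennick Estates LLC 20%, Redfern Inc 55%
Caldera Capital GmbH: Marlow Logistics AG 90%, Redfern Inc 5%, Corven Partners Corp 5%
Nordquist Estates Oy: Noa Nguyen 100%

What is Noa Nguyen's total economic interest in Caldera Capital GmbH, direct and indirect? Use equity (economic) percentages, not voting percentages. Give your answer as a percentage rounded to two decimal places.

93.89%

Noa reaches Caldera along 5 paths.
Via Marlow: 25% × 90% = 22.5%.
Via Fennick → Marlow: 98% × 20% × 90% = 17.64%.
Via Redfern → Marlow: 91% × 55% × 90% = 45.045%.
Via Redfern: 91% × 5% = 4.55%.
Via Corven: 83% × 5% = 4.15%.
Total: 22.5% + 17.64% + 45.045% + 4.55% + 4.15% = 93.885%.
Rounded: 93.89%.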